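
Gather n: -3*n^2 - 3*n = -3*n^2 - 3*n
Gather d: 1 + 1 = 2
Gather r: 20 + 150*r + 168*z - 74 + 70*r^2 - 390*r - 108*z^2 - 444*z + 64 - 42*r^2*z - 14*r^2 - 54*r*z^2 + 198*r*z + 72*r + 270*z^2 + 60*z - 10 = r^2*(56 - 42*z) + r*(-54*z^2 + 198*z - 168) + 162*z^2 - 216*z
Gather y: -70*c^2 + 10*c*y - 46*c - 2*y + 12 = -70*c^2 - 46*c + y*(10*c - 2) + 12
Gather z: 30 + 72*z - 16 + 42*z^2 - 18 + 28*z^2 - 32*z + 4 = 70*z^2 + 40*z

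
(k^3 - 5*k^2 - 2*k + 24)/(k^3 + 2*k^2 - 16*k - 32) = (k - 3)/(k + 4)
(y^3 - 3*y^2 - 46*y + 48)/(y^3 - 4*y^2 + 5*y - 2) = (y^2 - 2*y - 48)/(y^2 - 3*y + 2)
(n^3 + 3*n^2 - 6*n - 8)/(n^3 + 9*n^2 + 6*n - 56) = (n + 1)/(n + 7)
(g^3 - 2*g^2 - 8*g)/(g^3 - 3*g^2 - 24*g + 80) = g*(g + 2)/(g^2 + g - 20)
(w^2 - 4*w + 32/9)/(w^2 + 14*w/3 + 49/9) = (9*w^2 - 36*w + 32)/(9*w^2 + 42*w + 49)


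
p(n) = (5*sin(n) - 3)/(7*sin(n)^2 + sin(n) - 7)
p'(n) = (-14*sin(n)*cos(n) - cos(n))*(5*sin(n) - 3)/(7*sin(n)^2 + sin(n) - 7)^2 + 5*cos(n)/(7*sin(n)^2 + sin(n) - 7) = (-35*sin(n)^2 + 42*sin(n) - 32)*cos(n)/(sin(n) - 7*cos(n)^2)^2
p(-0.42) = 0.81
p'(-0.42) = -1.29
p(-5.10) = -21.94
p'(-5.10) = -1584.57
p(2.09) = -1.57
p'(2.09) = 14.87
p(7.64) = 2.85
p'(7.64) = -11.83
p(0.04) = 0.40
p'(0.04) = -0.63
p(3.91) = 1.50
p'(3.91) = 3.02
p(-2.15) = 2.45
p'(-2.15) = 5.83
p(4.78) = 7.76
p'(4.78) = -6.93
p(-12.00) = 0.07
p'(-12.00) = -0.83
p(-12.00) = 0.07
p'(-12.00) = -0.83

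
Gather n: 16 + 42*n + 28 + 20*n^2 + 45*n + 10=20*n^2 + 87*n + 54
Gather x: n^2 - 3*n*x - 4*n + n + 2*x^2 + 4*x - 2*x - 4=n^2 - 3*n + 2*x^2 + x*(2 - 3*n) - 4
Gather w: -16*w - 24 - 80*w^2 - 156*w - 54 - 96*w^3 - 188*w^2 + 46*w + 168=-96*w^3 - 268*w^2 - 126*w + 90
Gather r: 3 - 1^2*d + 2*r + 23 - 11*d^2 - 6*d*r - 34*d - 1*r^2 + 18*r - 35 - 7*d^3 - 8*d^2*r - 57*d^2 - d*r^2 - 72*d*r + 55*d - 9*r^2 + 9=-7*d^3 - 68*d^2 + 20*d + r^2*(-d - 10) + r*(-8*d^2 - 78*d + 20)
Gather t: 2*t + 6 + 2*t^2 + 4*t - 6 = 2*t^2 + 6*t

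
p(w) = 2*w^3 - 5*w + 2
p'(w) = 6*w^2 - 5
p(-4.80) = -195.18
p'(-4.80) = 133.24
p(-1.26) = 4.30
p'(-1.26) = 4.53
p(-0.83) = 5.01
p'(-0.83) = -0.87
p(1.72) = 3.58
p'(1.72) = 12.75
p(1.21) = -0.51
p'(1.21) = 3.78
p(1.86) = 5.57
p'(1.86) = 15.76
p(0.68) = -0.77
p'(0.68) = -2.23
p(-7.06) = -666.49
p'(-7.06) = 294.06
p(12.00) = 3398.00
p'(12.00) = 859.00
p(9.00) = 1415.00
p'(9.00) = 481.00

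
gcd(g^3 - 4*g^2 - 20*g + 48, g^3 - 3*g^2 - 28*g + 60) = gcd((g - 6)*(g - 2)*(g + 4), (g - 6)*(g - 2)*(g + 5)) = g^2 - 8*g + 12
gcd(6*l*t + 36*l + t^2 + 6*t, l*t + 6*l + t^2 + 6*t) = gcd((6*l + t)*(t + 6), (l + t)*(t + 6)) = t + 6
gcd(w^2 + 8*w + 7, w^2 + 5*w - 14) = w + 7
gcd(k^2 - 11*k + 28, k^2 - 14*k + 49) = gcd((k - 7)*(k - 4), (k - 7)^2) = k - 7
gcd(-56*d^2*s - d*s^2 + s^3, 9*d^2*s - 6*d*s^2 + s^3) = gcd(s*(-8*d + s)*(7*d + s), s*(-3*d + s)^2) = s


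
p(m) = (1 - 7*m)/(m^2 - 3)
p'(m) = -2*m*(1 - 7*m)/(m^2 - 3)^2 - 7/(m^2 - 3) = (7*m^2 - 2*m + 21)/(m^4 - 6*m^2 + 9)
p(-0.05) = -0.45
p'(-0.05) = 2.35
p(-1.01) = -4.08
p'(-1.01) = 7.69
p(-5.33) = 1.51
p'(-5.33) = 0.36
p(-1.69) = -89.16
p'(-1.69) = 2142.86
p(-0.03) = -0.40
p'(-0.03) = 2.34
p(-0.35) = -1.20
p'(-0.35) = 2.72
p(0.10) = -0.10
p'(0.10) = 2.33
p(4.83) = -1.61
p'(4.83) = 0.42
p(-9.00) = 0.82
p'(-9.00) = 0.10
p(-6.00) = 1.30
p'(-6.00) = 0.26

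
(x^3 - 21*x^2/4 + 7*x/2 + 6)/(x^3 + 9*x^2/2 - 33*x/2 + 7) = (4*x^2 - 13*x - 12)/(2*(2*x^2 + 13*x - 7))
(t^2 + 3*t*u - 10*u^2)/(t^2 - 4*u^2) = (t + 5*u)/(t + 2*u)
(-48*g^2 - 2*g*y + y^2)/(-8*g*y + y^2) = (6*g + y)/y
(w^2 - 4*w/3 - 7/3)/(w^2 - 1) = (w - 7/3)/(w - 1)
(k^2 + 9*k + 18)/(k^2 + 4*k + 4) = (k^2 + 9*k + 18)/(k^2 + 4*k + 4)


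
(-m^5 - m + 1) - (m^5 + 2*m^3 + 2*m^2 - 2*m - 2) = -2*m^5 - 2*m^3 - 2*m^2 + m + 3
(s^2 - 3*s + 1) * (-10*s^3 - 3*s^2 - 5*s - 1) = -10*s^5 + 27*s^4 - 6*s^3 + 11*s^2 - 2*s - 1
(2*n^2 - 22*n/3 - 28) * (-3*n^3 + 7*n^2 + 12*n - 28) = -6*n^5 + 36*n^4 + 170*n^3/3 - 340*n^2 - 392*n/3 + 784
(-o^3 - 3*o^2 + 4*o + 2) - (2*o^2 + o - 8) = -o^3 - 5*o^2 + 3*o + 10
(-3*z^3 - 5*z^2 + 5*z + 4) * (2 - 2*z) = 6*z^4 + 4*z^3 - 20*z^2 + 2*z + 8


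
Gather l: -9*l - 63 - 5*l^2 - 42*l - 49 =-5*l^2 - 51*l - 112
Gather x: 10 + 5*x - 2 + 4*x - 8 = 9*x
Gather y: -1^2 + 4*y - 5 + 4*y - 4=8*y - 10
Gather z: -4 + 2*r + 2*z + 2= 2*r + 2*z - 2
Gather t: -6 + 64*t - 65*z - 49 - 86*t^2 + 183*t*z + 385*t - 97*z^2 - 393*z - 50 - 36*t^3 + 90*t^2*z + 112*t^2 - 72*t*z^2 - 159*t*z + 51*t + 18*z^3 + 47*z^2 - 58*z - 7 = -36*t^3 + t^2*(90*z + 26) + t*(-72*z^2 + 24*z + 500) + 18*z^3 - 50*z^2 - 516*z - 112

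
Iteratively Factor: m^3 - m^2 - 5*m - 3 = (m - 3)*(m^2 + 2*m + 1) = (m - 3)*(m + 1)*(m + 1)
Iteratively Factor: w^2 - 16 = (w + 4)*(w - 4)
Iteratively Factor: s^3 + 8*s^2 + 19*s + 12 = (s + 4)*(s^2 + 4*s + 3) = (s + 1)*(s + 4)*(s + 3)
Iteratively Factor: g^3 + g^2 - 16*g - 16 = (g + 1)*(g^2 - 16) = (g - 4)*(g + 1)*(g + 4)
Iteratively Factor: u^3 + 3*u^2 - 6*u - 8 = (u + 4)*(u^2 - u - 2) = (u + 1)*(u + 4)*(u - 2)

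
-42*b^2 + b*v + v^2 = (-6*b + v)*(7*b + v)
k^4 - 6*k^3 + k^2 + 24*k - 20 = (k - 5)*(k - 2)*(k - 1)*(k + 2)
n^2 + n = n*(n + 1)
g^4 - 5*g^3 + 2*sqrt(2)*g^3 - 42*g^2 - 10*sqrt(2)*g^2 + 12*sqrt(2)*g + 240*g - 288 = (g - 3)*(g - 2)*(g - 4*sqrt(2))*(g + 6*sqrt(2))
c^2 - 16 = (c - 4)*(c + 4)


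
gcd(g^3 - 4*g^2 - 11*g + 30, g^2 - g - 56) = 1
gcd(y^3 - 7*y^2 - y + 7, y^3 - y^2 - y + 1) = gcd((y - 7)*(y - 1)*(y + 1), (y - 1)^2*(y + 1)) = y^2 - 1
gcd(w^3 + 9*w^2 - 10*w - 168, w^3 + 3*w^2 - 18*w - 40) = w - 4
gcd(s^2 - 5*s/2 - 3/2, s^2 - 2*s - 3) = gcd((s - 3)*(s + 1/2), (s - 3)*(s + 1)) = s - 3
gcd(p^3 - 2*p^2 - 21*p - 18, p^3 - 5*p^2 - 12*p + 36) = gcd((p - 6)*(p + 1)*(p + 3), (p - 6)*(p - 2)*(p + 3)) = p^2 - 3*p - 18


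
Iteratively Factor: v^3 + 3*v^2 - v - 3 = (v + 3)*(v^2 - 1) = (v - 1)*(v + 3)*(v + 1)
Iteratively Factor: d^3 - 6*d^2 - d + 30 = (d + 2)*(d^2 - 8*d + 15) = (d - 5)*(d + 2)*(d - 3)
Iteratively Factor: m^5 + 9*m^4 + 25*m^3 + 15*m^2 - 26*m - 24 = (m + 4)*(m^4 + 5*m^3 + 5*m^2 - 5*m - 6) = (m + 2)*(m + 4)*(m^3 + 3*m^2 - m - 3) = (m + 2)*(m + 3)*(m + 4)*(m^2 - 1) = (m - 1)*(m + 2)*(m + 3)*(m + 4)*(m + 1)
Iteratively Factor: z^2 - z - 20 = (z - 5)*(z + 4)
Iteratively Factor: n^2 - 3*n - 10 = (n + 2)*(n - 5)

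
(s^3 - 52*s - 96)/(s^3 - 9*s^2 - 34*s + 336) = (s + 2)/(s - 7)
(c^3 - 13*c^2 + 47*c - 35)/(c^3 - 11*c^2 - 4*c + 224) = (c^2 - 6*c + 5)/(c^2 - 4*c - 32)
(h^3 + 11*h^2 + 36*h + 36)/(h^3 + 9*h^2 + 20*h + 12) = (h + 3)/(h + 1)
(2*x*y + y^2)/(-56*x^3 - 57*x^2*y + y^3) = y*(-2*x - y)/(56*x^3 + 57*x^2*y - y^3)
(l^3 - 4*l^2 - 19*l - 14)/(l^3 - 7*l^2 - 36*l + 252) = (l^2 + 3*l + 2)/(l^2 - 36)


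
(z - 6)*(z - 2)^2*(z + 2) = z^4 - 8*z^3 + 8*z^2 + 32*z - 48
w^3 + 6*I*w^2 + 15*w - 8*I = (w - I)^2*(w + 8*I)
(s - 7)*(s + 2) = s^2 - 5*s - 14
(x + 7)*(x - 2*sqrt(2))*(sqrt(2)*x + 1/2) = sqrt(2)*x^3 - 7*x^2/2 + 7*sqrt(2)*x^2 - 49*x/2 - sqrt(2)*x - 7*sqrt(2)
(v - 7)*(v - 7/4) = v^2 - 35*v/4 + 49/4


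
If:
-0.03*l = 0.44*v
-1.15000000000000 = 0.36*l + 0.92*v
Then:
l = -3.87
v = 0.26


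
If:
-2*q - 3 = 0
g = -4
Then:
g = -4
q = -3/2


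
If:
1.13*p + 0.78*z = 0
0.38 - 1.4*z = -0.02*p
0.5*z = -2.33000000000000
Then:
No Solution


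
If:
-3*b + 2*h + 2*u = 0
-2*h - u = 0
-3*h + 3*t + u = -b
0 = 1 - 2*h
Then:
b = -1/3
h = 1/2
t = 17/18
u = -1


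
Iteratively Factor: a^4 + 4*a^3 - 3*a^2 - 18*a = (a)*(a^3 + 4*a^2 - 3*a - 18) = a*(a + 3)*(a^2 + a - 6) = a*(a + 3)^2*(a - 2)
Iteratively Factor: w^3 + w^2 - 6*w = (w - 2)*(w^2 + 3*w) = w*(w - 2)*(w + 3)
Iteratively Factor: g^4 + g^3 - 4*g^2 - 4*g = (g + 1)*(g^3 - 4*g) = g*(g + 1)*(g^2 - 4) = g*(g - 2)*(g + 1)*(g + 2)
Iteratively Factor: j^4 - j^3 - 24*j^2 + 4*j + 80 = (j + 4)*(j^3 - 5*j^2 - 4*j + 20) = (j + 2)*(j + 4)*(j^2 - 7*j + 10) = (j - 2)*(j + 2)*(j + 4)*(j - 5)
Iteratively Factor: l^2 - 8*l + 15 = (l - 5)*(l - 3)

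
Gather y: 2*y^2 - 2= 2*y^2 - 2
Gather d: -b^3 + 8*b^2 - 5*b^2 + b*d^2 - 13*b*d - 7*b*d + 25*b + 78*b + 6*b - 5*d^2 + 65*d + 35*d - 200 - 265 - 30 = -b^3 + 3*b^2 + 109*b + d^2*(b - 5) + d*(100 - 20*b) - 495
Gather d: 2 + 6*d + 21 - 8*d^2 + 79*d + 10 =-8*d^2 + 85*d + 33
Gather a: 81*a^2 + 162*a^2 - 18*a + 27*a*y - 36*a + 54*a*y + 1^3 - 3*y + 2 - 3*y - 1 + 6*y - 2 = 243*a^2 + a*(81*y - 54)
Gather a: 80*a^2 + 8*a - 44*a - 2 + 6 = 80*a^2 - 36*a + 4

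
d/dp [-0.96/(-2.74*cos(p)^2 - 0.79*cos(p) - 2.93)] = (5.2608*cos(p) + 0.7584)*sin(p)/(2.74*cos(p)^2 + 0.79*cos(p) + 2.93)^2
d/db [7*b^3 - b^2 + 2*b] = 21*b^2 - 2*b + 2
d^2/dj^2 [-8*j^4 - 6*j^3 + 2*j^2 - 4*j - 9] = -96*j^2 - 36*j + 4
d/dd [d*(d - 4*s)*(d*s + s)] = s*(3*d^2 - 8*d*s + 2*d - 4*s)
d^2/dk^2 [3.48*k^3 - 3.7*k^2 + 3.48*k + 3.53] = 20.88*k - 7.4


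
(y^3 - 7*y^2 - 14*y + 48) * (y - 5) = y^4 - 12*y^3 + 21*y^2 + 118*y - 240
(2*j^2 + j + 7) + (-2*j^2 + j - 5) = 2*j + 2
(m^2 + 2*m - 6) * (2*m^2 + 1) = 2*m^4 + 4*m^3 - 11*m^2 + 2*m - 6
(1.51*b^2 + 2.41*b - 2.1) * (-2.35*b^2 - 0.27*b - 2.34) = -3.5485*b^4 - 6.0712*b^3 + 0.750900000000001*b^2 - 5.0724*b + 4.914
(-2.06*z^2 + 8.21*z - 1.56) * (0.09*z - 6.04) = -0.1854*z^3 + 13.1813*z^2 - 49.7288*z + 9.4224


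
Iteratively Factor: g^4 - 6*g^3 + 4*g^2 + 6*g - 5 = (g - 1)*(g^3 - 5*g^2 - g + 5) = (g - 1)^2*(g^2 - 4*g - 5) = (g - 5)*(g - 1)^2*(g + 1)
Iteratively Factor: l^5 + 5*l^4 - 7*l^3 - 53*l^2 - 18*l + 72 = (l + 4)*(l^4 + l^3 - 11*l^2 - 9*l + 18) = (l + 2)*(l + 4)*(l^3 - l^2 - 9*l + 9) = (l - 3)*(l + 2)*(l + 4)*(l^2 + 2*l - 3) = (l - 3)*(l + 2)*(l + 3)*(l + 4)*(l - 1)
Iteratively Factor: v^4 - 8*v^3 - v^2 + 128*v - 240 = (v + 4)*(v^3 - 12*v^2 + 47*v - 60) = (v - 5)*(v + 4)*(v^2 - 7*v + 12) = (v - 5)*(v - 3)*(v + 4)*(v - 4)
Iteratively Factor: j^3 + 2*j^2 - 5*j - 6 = (j + 3)*(j^2 - j - 2) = (j + 1)*(j + 3)*(j - 2)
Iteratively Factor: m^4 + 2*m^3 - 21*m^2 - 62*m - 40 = (m + 1)*(m^3 + m^2 - 22*m - 40) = (m + 1)*(m + 2)*(m^2 - m - 20) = (m - 5)*(m + 1)*(m + 2)*(m + 4)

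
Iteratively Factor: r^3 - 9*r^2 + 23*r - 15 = (r - 1)*(r^2 - 8*r + 15) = (r - 5)*(r - 1)*(r - 3)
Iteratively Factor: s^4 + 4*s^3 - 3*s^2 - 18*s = (s + 3)*(s^3 + s^2 - 6*s) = (s - 2)*(s + 3)*(s^2 + 3*s) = s*(s - 2)*(s + 3)*(s + 3)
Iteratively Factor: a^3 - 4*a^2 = (a - 4)*(a^2) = a*(a - 4)*(a)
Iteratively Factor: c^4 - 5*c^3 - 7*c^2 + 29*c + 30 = (c + 1)*(c^3 - 6*c^2 - c + 30) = (c + 1)*(c + 2)*(c^2 - 8*c + 15) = (c - 3)*(c + 1)*(c + 2)*(c - 5)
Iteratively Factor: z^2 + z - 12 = (z - 3)*(z + 4)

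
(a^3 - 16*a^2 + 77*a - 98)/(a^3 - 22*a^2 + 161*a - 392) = (a - 2)/(a - 8)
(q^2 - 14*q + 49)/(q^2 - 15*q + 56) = (q - 7)/(q - 8)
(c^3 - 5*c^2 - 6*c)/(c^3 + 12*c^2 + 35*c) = (c^2 - 5*c - 6)/(c^2 + 12*c + 35)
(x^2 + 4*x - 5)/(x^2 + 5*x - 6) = (x + 5)/(x + 6)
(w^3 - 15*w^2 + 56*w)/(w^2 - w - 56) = w*(w - 7)/(w + 7)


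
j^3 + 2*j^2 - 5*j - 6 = (j - 2)*(j + 1)*(j + 3)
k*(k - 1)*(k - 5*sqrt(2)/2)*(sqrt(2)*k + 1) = sqrt(2)*k^4 - 4*k^3 - sqrt(2)*k^3 - 5*sqrt(2)*k^2/2 + 4*k^2 + 5*sqrt(2)*k/2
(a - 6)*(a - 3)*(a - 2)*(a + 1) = a^4 - 10*a^3 + 25*a^2 - 36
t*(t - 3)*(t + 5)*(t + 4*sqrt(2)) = t^4 + 2*t^3 + 4*sqrt(2)*t^3 - 15*t^2 + 8*sqrt(2)*t^2 - 60*sqrt(2)*t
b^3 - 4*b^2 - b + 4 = (b - 4)*(b - 1)*(b + 1)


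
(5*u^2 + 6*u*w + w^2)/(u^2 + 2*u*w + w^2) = (5*u + w)/(u + w)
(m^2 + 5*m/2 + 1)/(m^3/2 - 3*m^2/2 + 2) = (2*m^2 + 5*m + 2)/(m^3 - 3*m^2 + 4)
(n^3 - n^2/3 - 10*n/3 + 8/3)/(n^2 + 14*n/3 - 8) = (n^2 + n - 2)/(n + 6)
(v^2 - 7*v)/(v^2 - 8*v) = (v - 7)/(v - 8)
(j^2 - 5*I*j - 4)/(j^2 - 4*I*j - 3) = (j - 4*I)/(j - 3*I)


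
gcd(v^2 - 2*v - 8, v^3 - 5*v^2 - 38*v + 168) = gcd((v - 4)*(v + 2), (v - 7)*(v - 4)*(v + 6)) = v - 4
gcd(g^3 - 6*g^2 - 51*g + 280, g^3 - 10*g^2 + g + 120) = g^2 - 13*g + 40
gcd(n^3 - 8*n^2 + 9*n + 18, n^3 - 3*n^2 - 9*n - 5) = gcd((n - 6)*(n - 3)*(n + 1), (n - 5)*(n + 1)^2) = n + 1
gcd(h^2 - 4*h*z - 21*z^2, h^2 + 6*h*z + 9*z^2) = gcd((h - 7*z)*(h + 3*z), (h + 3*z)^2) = h + 3*z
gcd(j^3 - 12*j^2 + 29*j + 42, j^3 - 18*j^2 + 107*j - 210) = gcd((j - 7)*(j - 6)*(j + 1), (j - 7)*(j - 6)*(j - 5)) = j^2 - 13*j + 42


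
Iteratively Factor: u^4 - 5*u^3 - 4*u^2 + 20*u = (u - 2)*(u^3 - 3*u^2 - 10*u) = (u - 2)*(u + 2)*(u^2 - 5*u) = (u - 5)*(u - 2)*(u + 2)*(u)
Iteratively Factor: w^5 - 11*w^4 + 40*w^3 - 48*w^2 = (w - 3)*(w^4 - 8*w^3 + 16*w^2) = w*(w - 3)*(w^3 - 8*w^2 + 16*w) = w*(w - 4)*(w - 3)*(w^2 - 4*w) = w*(w - 4)^2*(w - 3)*(w)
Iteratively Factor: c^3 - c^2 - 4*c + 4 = (c - 2)*(c^2 + c - 2) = (c - 2)*(c - 1)*(c + 2)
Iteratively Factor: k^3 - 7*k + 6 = (k - 2)*(k^2 + 2*k - 3) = (k - 2)*(k - 1)*(k + 3)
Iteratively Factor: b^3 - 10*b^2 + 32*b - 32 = (b - 4)*(b^2 - 6*b + 8) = (b - 4)^2*(b - 2)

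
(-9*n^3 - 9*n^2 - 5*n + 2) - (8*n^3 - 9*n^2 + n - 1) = -17*n^3 - 6*n + 3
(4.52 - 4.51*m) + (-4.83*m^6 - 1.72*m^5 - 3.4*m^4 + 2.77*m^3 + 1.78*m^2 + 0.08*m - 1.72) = -4.83*m^6 - 1.72*m^5 - 3.4*m^4 + 2.77*m^3 + 1.78*m^2 - 4.43*m + 2.8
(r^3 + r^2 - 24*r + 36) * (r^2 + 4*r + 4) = r^5 + 5*r^4 - 16*r^3 - 56*r^2 + 48*r + 144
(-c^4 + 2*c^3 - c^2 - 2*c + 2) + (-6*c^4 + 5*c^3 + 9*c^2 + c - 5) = -7*c^4 + 7*c^3 + 8*c^2 - c - 3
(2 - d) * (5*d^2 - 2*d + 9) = -5*d^3 + 12*d^2 - 13*d + 18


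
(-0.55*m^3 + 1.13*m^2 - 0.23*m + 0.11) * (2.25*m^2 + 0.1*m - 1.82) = -1.2375*m^5 + 2.4875*m^4 + 0.5965*m^3 - 1.8321*m^2 + 0.4296*m - 0.2002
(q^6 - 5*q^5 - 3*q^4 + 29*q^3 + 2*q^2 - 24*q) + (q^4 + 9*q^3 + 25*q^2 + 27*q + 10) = q^6 - 5*q^5 - 2*q^4 + 38*q^3 + 27*q^2 + 3*q + 10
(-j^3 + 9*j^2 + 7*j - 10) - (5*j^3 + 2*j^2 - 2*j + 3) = -6*j^3 + 7*j^2 + 9*j - 13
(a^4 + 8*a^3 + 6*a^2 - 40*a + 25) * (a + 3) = a^5 + 11*a^4 + 30*a^3 - 22*a^2 - 95*a + 75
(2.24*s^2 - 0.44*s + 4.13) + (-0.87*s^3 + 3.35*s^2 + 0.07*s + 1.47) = -0.87*s^3 + 5.59*s^2 - 0.37*s + 5.6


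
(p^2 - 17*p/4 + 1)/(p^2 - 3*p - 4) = (p - 1/4)/(p + 1)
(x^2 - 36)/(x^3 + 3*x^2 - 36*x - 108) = 1/(x + 3)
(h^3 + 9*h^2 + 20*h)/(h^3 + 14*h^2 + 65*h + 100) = h/(h + 5)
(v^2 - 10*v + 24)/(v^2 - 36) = (v - 4)/(v + 6)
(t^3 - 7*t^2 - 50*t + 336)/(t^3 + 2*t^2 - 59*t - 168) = (t - 6)/(t + 3)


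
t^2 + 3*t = t*(t + 3)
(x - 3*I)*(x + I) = x^2 - 2*I*x + 3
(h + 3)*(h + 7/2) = h^2 + 13*h/2 + 21/2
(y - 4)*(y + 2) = y^2 - 2*y - 8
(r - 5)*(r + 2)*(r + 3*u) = r^3 + 3*r^2*u - 3*r^2 - 9*r*u - 10*r - 30*u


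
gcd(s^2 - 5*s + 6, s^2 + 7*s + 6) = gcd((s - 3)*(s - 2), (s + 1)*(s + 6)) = 1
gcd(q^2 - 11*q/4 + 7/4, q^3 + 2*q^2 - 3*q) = q - 1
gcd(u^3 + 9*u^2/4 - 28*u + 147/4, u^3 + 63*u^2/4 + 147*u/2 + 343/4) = u + 7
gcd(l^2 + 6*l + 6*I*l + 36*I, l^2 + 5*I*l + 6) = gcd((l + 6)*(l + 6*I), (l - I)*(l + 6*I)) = l + 6*I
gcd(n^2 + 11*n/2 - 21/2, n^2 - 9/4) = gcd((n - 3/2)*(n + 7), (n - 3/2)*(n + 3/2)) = n - 3/2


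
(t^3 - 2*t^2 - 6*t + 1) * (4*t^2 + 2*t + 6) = 4*t^5 - 6*t^4 - 22*t^3 - 20*t^2 - 34*t + 6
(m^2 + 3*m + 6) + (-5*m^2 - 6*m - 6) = -4*m^2 - 3*m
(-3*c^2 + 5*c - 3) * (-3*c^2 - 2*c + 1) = 9*c^4 - 9*c^3 - 4*c^2 + 11*c - 3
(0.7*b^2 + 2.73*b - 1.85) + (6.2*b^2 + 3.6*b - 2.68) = 6.9*b^2 + 6.33*b - 4.53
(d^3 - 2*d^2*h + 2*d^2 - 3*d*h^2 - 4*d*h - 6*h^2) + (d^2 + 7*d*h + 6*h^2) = d^3 - 2*d^2*h + 3*d^2 - 3*d*h^2 + 3*d*h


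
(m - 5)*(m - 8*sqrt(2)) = m^2 - 8*sqrt(2)*m - 5*m + 40*sqrt(2)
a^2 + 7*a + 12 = (a + 3)*(a + 4)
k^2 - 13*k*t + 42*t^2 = (k - 7*t)*(k - 6*t)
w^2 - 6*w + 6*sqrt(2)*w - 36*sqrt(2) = (w - 6)*(w + 6*sqrt(2))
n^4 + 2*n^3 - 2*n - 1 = (n - 1)*(n + 1)^3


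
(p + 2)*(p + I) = p^2 + 2*p + I*p + 2*I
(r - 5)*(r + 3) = r^2 - 2*r - 15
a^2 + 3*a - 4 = (a - 1)*(a + 4)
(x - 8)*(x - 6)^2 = x^3 - 20*x^2 + 132*x - 288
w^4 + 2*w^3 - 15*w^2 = w^2*(w - 3)*(w + 5)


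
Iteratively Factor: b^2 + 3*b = (b)*(b + 3)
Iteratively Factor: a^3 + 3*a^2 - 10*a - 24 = (a + 4)*(a^2 - a - 6) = (a + 2)*(a + 4)*(a - 3)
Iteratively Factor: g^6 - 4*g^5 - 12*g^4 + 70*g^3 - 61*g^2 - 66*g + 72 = (g - 3)*(g^5 - g^4 - 15*g^3 + 25*g^2 + 14*g - 24) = (g - 3)^2*(g^4 + 2*g^3 - 9*g^2 - 2*g + 8) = (g - 3)^2*(g - 1)*(g^3 + 3*g^2 - 6*g - 8) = (g - 3)^2*(g - 2)*(g - 1)*(g^2 + 5*g + 4) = (g - 3)^2*(g - 2)*(g - 1)*(g + 4)*(g + 1)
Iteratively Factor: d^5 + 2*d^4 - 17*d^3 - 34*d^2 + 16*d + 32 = (d - 1)*(d^4 + 3*d^3 - 14*d^2 - 48*d - 32) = (d - 1)*(d + 1)*(d^3 + 2*d^2 - 16*d - 32) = (d - 4)*(d - 1)*(d + 1)*(d^2 + 6*d + 8) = (d - 4)*(d - 1)*(d + 1)*(d + 2)*(d + 4)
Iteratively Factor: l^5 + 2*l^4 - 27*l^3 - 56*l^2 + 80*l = (l + 4)*(l^4 - 2*l^3 - 19*l^2 + 20*l) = l*(l + 4)*(l^3 - 2*l^2 - 19*l + 20) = l*(l - 1)*(l + 4)*(l^2 - l - 20) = l*(l - 1)*(l + 4)^2*(l - 5)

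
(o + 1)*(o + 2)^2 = o^3 + 5*o^2 + 8*o + 4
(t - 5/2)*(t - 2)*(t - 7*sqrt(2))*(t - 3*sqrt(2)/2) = t^4 - 17*sqrt(2)*t^3/2 - 9*t^3/2 + 26*t^2 + 153*sqrt(2)*t^2/4 - 189*t/2 - 85*sqrt(2)*t/2 + 105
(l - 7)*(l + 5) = l^2 - 2*l - 35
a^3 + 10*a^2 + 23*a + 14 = (a + 1)*(a + 2)*(a + 7)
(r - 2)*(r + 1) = r^2 - r - 2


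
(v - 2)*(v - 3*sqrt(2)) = v^2 - 3*sqrt(2)*v - 2*v + 6*sqrt(2)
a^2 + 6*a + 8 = (a + 2)*(a + 4)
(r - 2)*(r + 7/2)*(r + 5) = r^3 + 13*r^2/2 + r/2 - 35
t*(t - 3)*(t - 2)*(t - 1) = t^4 - 6*t^3 + 11*t^2 - 6*t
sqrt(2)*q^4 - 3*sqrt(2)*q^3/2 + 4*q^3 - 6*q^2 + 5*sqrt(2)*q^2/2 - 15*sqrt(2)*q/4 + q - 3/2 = (q - 3/2)*(q + sqrt(2)/2)*(q + sqrt(2))*(sqrt(2)*q + 1)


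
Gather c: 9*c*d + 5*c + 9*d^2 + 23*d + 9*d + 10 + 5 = c*(9*d + 5) + 9*d^2 + 32*d + 15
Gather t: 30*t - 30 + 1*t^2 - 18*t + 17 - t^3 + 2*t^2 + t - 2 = -t^3 + 3*t^2 + 13*t - 15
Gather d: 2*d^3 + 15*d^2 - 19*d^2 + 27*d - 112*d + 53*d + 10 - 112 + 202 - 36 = 2*d^3 - 4*d^2 - 32*d + 64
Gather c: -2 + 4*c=4*c - 2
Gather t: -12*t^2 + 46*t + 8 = -12*t^2 + 46*t + 8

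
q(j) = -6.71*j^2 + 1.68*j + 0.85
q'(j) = 1.68 - 13.42*j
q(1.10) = -5.42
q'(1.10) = -13.08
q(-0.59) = -2.48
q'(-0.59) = 9.60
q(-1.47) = -16.12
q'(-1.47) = 21.41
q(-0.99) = -7.39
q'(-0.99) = 14.97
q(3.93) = -96.18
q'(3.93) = -51.06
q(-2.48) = -44.59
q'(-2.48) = 34.96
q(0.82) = -2.28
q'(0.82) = -9.32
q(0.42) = 0.37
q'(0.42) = -3.96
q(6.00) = -230.63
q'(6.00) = -78.84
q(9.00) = -527.54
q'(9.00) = -119.10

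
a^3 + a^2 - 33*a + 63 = (a - 3)^2*(a + 7)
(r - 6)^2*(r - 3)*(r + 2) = r^4 - 13*r^3 + 42*r^2 + 36*r - 216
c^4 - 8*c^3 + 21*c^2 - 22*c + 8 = (c - 4)*(c - 2)*(c - 1)^2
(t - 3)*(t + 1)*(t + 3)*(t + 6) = t^4 + 7*t^3 - 3*t^2 - 63*t - 54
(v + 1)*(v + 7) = v^2 + 8*v + 7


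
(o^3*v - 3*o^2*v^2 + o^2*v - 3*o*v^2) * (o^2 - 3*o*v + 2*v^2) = o^5*v - 6*o^4*v^2 + o^4*v + 11*o^3*v^3 - 6*o^3*v^2 - 6*o^2*v^4 + 11*o^2*v^3 - 6*o*v^4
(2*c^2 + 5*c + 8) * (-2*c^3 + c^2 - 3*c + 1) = -4*c^5 - 8*c^4 - 17*c^3 - 5*c^2 - 19*c + 8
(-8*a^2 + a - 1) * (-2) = 16*a^2 - 2*a + 2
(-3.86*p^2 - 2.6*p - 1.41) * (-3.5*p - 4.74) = 13.51*p^3 + 27.3964*p^2 + 17.259*p + 6.6834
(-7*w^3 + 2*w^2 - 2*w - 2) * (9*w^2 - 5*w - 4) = -63*w^5 + 53*w^4 - 16*w^2 + 18*w + 8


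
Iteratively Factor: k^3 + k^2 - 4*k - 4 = (k + 1)*(k^2 - 4) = (k - 2)*(k + 1)*(k + 2)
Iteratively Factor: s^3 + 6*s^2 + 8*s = (s + 4)*(s^2 + 2*s) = (s + 2)*(s + 4)*(s)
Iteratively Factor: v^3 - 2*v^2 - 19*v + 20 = (v + 4)*(v^2 - 6*v + 5) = (v - 1)*(v + 4)*(v - 5)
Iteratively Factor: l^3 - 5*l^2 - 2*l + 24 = (l - 4)*(l^2 - l - 6) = (l - 4)*(l + 2)*(l - 3)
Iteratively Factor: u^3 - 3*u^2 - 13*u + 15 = (u - 1)*(u^2 - 2*u - 15) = (u - 5)*(u - 1)*(u + 3)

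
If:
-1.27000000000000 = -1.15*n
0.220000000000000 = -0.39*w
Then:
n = 1.10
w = -0.56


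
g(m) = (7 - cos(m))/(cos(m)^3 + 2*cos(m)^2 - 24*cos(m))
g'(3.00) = -0.04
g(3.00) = 0.32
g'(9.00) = -0.14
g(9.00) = 0.35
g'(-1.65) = 46.43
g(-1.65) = 3.70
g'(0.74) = -0.35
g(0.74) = -0.39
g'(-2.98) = 0.05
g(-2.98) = 0.32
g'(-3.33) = -0.05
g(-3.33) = 0.33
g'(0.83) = -0.46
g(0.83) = -0.42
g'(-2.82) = 0.10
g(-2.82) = 0.34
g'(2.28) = -0.51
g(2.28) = 0.47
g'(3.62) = 0.17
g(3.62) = 0.36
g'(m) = (7 - cos(m))*(3*sin(m)*cos(m)^2 + 4*sin(m)*cos(m) - 24*sin(m))/(cos(m)^3 + 2*cos(m)^2 - 24*cos(m))^2 + sin(m)/(cos(m)^3 + 2*cos(m)^2 - 24*cos(m))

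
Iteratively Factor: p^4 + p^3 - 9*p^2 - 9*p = (p + 1)*(p^3 - 9*p) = (p - 3)*(p + 1)*(p^2 + 3*p) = (p - 3)*(p + 1)*(p + 3)*(p)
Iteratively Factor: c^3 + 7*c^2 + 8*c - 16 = (c + 4)*(c^2 + 3*c - 4) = (c + 4)^2*(c - 1)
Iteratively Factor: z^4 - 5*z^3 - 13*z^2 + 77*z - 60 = (z - 5)*(z^3 - 13*z + 12) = (z - 5)*(z - 1)*(z^2 + z - 12) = (z - 5)*(z - 1)*(z + 4)*(z - 3)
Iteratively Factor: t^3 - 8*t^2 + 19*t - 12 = (t - 3)*(t^2 - 5*t + 4) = (t - 3)*(t - 1)*(t - 4)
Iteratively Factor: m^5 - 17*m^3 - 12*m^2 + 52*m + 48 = (m + 1)*(m^4 - m^3 - 16*m^2 + 4*m + 48) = (m - 4)*(m + 1)*(m^3 + 3*m^2 - 4*m - 12) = (m - 4)*(m + 1)*(m + 2)*(m^2 + m - 6) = (m - 4)*(m + 1)*(m + 2)*(m + 3)*(m - 2)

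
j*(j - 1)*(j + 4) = j^3 + 3*j^2 - 4*j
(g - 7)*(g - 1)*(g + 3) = g^3 - 5*g^2 - 17*g + 21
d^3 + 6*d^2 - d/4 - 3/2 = (d - 1/2)*(d + 1/2)*(d + 6)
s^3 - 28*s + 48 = (s - 4)*(s - 2)*(s + 6)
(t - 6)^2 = t^2 - 12*t + 36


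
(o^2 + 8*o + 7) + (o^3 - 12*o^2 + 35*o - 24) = o^3 - 11*o^2 + 43*o - 17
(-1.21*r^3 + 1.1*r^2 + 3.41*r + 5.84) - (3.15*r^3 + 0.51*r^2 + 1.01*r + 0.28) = -4.36*r^3 + 0.59*r^2 + 2.4*r + 5.56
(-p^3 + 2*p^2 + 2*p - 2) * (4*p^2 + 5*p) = -4*p^5 + 3*p^4 + 18*p^3 + 2*p^2 - 10*p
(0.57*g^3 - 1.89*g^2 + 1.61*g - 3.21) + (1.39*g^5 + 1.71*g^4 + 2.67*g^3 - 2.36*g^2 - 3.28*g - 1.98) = 1.39*g^5 + 1.71*g^4 + 3.24*g^3 - 4.25*g^2 - 1.67*g - 5.19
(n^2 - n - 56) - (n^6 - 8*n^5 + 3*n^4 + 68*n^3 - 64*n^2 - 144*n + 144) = -n^6 + 8*n^5 - 3*n^4 - 68*n^3 + 65*n^2 + 143*n - 200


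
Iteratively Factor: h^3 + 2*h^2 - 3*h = (h)*(h^2 + 2*h - 3) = h*(h + 3)*(h - 1)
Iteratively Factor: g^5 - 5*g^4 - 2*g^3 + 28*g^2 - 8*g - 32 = (g - 4)*(g^4 - g^3 - 6*g^2 + 4*g + 8) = (g - 4)*(g - 2)*(g^3 + g^2 - 4*g - 4) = (g - 4)*(g - 2)*(g + 2)*(g^2 - g - 2) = (g - 4)*(g - 2)^2*(g + 2)*(g + 1)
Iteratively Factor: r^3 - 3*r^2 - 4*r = (r)*(r^2 - 3*r - 4) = r*(r - 4)*(r + 1)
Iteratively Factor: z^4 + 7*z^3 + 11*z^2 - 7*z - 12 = (z - 1)*(z^3 + 8*z^2 + 19*z + 12) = (z - 1)*(z + 3)*(z^2 + 5*z + 4) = (z - 1)*(z + 1)*(z + 3)*(z + 4)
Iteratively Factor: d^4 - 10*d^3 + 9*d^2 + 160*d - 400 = (d - 5)*(d^3 - 5*d^2 - 16*d + 80) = (d - 5)*(d - 4)*(d^2 - d - 20) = (d - 5)^2*(d - 4)*(d + 4)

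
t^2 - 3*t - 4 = (t - 4)*(t + 1)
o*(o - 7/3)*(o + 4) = o^3 + 5*o^2/3 - 28*o/3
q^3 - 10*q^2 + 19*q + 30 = (q - 6)*(q - 5)*(q + 1)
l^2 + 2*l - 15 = (l - 3)*(l + 5)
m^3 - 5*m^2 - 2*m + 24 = (m - 4)*(m - 3)*(m + 2)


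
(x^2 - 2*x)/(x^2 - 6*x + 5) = x*(x - 2)/(x^2 - 6*x + 5)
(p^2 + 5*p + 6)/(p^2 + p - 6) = (p + 2)/(p - 2)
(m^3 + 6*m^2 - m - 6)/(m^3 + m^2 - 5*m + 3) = (m^2 + 7*m + 6)/(m^2 + 2*m - 3)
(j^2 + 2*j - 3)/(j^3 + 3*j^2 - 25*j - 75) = (j - 1)/(j^2 - 25)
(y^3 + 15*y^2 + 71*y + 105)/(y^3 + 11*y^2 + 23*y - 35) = (y + 3)/(y - 1)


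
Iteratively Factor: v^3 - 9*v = (v)*(v^2 - 9) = v*(v + 3)*(v - 3)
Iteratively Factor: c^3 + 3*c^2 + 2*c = (c + 1)*(c^2 + 2*c) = c*(c + 1)*(c + 2)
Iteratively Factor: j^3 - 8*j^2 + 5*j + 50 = (j - 5)*(j^2 - 3*j - 10) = (j - 5)*(j + 2)*(j - 5)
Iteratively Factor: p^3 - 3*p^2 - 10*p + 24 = (p - 4)*(p^2 + p - 6) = (p - 4)*(p + 3)*(p - 2)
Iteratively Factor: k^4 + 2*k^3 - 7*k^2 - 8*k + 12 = (k + 2)*(k^3 - 7*k + 6) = (k - 2)*(k + 2)*(k^2 + 2*k - 3) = (k - 2)*(k - 1)*(k + 2)*(k + 3)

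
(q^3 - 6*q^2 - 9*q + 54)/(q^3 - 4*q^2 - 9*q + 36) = (q - 6)/(q - 4)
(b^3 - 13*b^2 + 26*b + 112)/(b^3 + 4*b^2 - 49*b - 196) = (b^2 - 6*b - 16)/(b^2 + 11*b + 28)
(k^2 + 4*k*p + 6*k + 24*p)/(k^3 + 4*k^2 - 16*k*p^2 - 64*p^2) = (-k - 6)/(-k^2 + 4*k*p - 4*k + 16*p)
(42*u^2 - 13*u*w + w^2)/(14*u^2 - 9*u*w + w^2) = (6*u - w)/(2*u - w)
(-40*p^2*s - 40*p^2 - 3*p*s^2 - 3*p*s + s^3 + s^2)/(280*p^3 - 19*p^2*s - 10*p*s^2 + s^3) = (-s - 1)/(7*p - s)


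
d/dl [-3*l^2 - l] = -6*l - 1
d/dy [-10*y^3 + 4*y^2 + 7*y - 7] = -30*y^2 + 8*y + 7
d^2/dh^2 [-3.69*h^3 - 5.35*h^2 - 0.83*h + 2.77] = -22.14*h - 10.7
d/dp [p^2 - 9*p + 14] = 2*p - 9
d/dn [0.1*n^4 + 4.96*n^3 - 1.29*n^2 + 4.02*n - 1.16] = 0.4*n^3 + 14.88*n^2 - 2.58*n + 4.02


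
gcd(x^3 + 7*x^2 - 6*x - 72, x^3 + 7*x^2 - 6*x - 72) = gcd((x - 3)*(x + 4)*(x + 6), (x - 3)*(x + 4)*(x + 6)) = x^3 + 7*x^2 - 6*x - 72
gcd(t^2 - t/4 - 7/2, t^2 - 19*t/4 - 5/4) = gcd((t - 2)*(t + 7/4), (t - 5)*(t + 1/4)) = 1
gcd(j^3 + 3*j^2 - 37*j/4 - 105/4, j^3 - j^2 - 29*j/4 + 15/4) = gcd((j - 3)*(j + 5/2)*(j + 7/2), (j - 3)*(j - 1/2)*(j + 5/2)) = j^2 - j/2 - 15/2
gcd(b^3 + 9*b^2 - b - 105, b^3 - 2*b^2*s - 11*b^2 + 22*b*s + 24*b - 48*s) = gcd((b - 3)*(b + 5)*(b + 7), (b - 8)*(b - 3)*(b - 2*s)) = b - 3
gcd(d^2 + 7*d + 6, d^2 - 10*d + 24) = 1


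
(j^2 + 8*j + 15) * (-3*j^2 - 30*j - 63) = -3*j^4 - 54*j^3 - 348*j^2 - 954*j - 945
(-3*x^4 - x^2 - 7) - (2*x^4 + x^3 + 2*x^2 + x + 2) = -5*x^4 - x^3 - 3*x^2 - x - 9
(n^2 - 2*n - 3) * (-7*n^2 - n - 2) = -7*n^4 + 13*n^3 + 21*n^2 + 7*n + 6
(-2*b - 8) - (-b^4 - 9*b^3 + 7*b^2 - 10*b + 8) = b^4 + 9*b^3 - 7*b^2 + 8*b - 16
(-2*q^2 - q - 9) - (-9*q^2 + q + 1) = 7*q^2 - 2*q - 10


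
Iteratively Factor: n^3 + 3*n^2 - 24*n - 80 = (n + 4)*(n^2 - n - 20) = (n - 5)*(n + 4)*(n + 4)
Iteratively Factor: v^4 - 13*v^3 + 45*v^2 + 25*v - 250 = (v - 5)*(v^3 - 8*v^2 + 5*v + 50) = (v - 5)*(v + 2)*(v^2 - 10*v + 25) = (v - 5)^2*(v + 2)*(v - 5)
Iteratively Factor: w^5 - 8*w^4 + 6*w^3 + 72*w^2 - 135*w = (w + 3)*(w^4 - 11*w^3 + 39*w^2 - 45*w) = (w - 3)*(w + 3)*(w^3 - 8*w^2 + 15*w) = w*(w - 3)*(w + 3)*(w^2 - 8*w + 15) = w*(w - 5)*(w - 3)*(w + 3)*(w - 3)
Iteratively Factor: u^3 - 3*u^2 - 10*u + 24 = (u + 3)*(u^2 - 6*u + 8) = (u - 4)*(u + 3)*(u - 2)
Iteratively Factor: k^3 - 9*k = (k - 3)*(k^2 + 3*k) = (k - 3)*(k + 3)*(k)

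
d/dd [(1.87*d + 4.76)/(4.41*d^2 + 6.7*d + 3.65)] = (8.2467*d^2 + 12.529*d - (1.87*d + 4.76)*(8.82*d + 6.7) + 6.8255)/(4.41*d^2 + 6.7*d + 3.65)^2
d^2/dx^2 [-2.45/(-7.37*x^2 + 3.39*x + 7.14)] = (266.15281*x^2 - 122.42307*x - 2.45*(14.74*x - 3.39)*(29.48*x - 6.78) - 257.84682)/(-7.37*x^2 + 3.39*x + 7.14)^3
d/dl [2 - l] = -1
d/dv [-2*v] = -2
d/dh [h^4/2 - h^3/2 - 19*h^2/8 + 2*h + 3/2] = 2*h^3 - 3*h^2/2 - 19*h/4 + 2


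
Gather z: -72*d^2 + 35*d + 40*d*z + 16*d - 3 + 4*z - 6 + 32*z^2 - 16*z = -72*d^2 + 51*d + 32*z^2 + z*(40*d - 12) - 9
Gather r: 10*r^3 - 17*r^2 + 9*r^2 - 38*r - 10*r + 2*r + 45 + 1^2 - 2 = 10*r^3 - 8*r^2 - 46*r + 44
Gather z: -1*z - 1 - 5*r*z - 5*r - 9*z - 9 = -5*r + z*(-5*r - 10) - 10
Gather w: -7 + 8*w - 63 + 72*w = 80*w - 70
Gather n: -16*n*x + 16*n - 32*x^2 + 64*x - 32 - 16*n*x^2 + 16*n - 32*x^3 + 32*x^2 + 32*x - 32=n*(-16*x^2 - 16*x + 32) - 32*x^3 + 96*x - 64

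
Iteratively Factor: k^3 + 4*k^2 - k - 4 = (k + 1)*(k^2 + 3*k - 4) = (k + 1)*(k + 4)*(k - 1)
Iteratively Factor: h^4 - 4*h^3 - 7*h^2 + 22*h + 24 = (h - 4)*(h^3 - 7*h - 6) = (h - 4)*(h + 2)*(h^2 - 2*h - 3) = (h - 4)*(h + 1)*(h + 2)*(h - 3)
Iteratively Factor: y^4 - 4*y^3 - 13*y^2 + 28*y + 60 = (y + 2)*(y^3 - 6*y^2 - y + 30) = (y - 3)*(y + 2)*(y^2 - 3*y - 10) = (y - 5)*(y - 3)*(y + 2)*(y + 2)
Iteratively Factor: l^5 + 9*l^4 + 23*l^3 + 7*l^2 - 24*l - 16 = (l - 1)*(l^4 + 10*l^3 + 33*l^2 + 40*l + 16) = (l - 1)*(l + 1)*(l^3 + 9*l^2 + 24*l + 16) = (l - 1)*(l + 1)*(l + 4)*(l^2 + 5*l + 4) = (l - 1)*(l + 1)*(l + 4)^2*(l + 1)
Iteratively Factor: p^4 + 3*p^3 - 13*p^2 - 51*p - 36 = (p + 3)*(p^3 - 13*p - 12) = (p + 1)*(p + 3)*(p^2 - p - 12) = (p - 4)*(p + 1)*(p + 3)*(p + 3)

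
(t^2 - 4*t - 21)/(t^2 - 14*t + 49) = (t + 3)/(t - 7)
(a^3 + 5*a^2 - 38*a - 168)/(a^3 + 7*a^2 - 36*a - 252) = (a + 4)/(a + 6)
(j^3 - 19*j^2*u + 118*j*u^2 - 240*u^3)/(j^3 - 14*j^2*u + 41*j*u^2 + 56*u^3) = (-j^2 + 11*j*u - 30*u^2)/(-j^2 + 6*j*u + 7*u^2)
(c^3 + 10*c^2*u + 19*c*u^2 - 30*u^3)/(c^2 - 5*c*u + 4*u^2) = (-c^2 - 11*c*u - 30*u^2)/(-c + 4*u)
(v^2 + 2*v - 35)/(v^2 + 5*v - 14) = (v - 5)/(v - 2)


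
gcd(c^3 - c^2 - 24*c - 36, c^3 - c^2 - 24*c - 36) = c^3 - c^2 - 24*c - 36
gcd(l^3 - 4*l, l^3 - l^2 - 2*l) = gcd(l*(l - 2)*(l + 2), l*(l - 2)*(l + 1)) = l^2 - 2*l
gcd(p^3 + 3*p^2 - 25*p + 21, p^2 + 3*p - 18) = p - 3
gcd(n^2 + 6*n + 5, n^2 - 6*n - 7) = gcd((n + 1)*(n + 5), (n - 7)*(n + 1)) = n + 1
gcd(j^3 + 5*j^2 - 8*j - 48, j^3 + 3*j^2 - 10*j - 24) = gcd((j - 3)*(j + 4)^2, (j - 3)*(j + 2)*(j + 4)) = j^2 + j - 12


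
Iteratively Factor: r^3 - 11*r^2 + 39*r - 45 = (r - 3)*(r^2 - 8*r + 15) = (r - 3)^2*(r - 5)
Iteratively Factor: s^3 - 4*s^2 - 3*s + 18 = (s - 3)*(s^2 - s - 6) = (s - 3)*(s + 2)*(s - 3)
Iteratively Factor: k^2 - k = (k - 1)*(k)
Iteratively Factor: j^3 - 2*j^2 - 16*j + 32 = (j + 4)*(j^2 - 6*j + 8) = (j - 4)*(j + 4)*(j - 2)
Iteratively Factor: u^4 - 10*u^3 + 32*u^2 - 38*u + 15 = (u - 1)*(u^3 - 9*u^2 + 23*u - 15) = (u - 1)^2*(u^2 - 8*u + 15) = (u - 5)*(u - 1)^2*(u - 3)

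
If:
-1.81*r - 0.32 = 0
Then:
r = -0.18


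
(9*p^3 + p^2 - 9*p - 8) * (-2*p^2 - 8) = -18*p^5 - 2*p^4 - 54*p^3 + 8*p^2 + 72*p + 64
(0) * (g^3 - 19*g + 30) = 0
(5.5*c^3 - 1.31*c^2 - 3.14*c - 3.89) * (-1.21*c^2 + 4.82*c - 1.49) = -6.655*c^5 + 28.0951*c^4 - 10.7098*c^3 - 8.476*c^2 - 14.0712*c + 5.7961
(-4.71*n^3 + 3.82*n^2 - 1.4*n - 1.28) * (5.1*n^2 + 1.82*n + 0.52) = -24.021*n^5 + 10.9098*n^4 - 2.6368*n^3 - 7.0896*n^2 - 3.0576*n - 0.6656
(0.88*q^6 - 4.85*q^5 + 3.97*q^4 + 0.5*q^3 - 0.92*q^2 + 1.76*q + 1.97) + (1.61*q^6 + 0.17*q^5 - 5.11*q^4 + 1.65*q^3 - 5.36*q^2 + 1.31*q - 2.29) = 2.49*q^6 - 4.68*q^5 - 1.14*q^4 + 2.15*q^3 - 6.28*q^2 + 3.07*q - 0.32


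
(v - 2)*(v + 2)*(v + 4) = v^3 + 4*v^2 - 4*v - 16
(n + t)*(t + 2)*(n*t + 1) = n^2*t^2 + 2*n^2*t + n*t^3 + 2*n*t^2 + n*t + 2*n + t^2 + 2*t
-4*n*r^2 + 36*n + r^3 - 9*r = (-4*n + r)*(r - 3)*(r + 3)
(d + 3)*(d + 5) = d^2 + 8*d + 15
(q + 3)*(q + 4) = q^2 + 7*q + 12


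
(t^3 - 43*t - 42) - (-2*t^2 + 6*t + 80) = t^3 + 2*t^2 - 49*t - 122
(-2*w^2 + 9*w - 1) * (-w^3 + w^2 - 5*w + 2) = 2*w^5 - 11*w^4 + 20*w^3 - 50*w^2 + 23*w - 2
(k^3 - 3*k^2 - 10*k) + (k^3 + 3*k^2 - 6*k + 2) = 2*k^3 - 16*k + 2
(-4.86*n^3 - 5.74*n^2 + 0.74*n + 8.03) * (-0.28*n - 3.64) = 1.3608*n^4 + 19.2976*n^3 + 20.6864*n^2 - 4.942*n - 29.2292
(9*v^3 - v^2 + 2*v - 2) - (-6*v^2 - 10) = 9*v^3 + 5*v^2 + 2*v + 8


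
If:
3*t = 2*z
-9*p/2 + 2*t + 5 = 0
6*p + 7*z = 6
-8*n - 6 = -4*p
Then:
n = -65/316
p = 86/79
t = -4/79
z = -6/79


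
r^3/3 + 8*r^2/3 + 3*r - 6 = (r/3 + 1)*(r - 1)*(r + 6)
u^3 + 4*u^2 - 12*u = u*(u - 2)*(u + 6)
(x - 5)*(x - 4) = x^2 - 9*x + 20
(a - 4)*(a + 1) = a^2 - 3*a - 4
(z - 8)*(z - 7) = z^2 - 15*z + 56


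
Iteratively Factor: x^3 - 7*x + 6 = (x - 2)*(x^2 + 2*x - 3) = (x - 2)*(x - 1)*(x + 3)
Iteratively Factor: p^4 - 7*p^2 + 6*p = (p - 1)*(p^3 + p^2 - 6*p) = (p - 1)*(p + 3)*(p^2 - 2*p) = p*(p - 1)*(p + 3)*(p - 2)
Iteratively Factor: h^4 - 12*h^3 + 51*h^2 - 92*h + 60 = (h - 2)*(h^3 - 10*h^2 + 31*h - 30) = (h - 3)*(h - 2)*(h^2 - 7*h + 10) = (h - 3)*(h - 2)^2*(h - 5)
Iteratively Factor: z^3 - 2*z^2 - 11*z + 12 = (z + 3)*(z^2 - 5*z + 4) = (z - 4)*(z + 3)*(z - 1)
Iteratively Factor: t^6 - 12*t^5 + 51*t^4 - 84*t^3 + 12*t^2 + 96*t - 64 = (t - 1)*(t^5 - 11*t^4 + 40*t^3 - 44*t^2 - 32*t + 64) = (t - 4)*(t - 1)*(t^4 - 7*t^3 + 12*t^2 + 4*t - 16) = (t - 4)*(t - 2)*(t - 1)*(t^3 - 5*t^2 + 2*t + 8) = (t - 4)*(t - 2)*(t - 1)*(t + 1)*(t^2 - 6*t + 8) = (t - 4)*(t - 2)^2*(t - 1)*(t + 1)*(t - 4)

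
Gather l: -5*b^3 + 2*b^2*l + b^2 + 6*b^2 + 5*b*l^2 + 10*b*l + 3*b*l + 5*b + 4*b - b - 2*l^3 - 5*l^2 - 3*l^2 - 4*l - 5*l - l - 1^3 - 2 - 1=-5*b^3 + 7*b^2 + 8*b - 2*l^3 + l^2*(5*b - 8) + l*(2*b^2 + 13*b - 10) - 4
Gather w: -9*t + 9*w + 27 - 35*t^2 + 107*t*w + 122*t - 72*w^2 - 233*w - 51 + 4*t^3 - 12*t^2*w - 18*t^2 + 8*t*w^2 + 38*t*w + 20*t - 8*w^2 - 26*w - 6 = 4*t^3 - 53*t^2 + 133*t + w^2*(8*t - 80) + w*(-12*t^2 + 145*t - 250) - 30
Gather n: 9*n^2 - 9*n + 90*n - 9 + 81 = 9*n^2 + 81*n + 72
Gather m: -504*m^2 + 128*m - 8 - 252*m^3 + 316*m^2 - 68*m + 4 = -252*m^3 - 188*m^2 + 60*m - 4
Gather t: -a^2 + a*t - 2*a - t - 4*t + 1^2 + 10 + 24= -a^2 - 2*a + t*(a - 5) + 35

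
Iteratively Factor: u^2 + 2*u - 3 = (u + 3)*(u - 1)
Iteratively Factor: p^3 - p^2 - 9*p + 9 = (p - 3)*(p^2 + 2*p - 3) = (p - 3)*(p - 1)*(p + 3)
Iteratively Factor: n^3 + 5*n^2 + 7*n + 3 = (n + 1)*(n^2 + 4*n + 3) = (n + 1)^2*(n + 3)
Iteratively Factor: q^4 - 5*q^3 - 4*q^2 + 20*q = (q + 2)*(q^3 - 7*q^2 + 10*q) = (q - 2)*(q + 2)*(q^2 - 5*q) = (q - 5)*(q - 2)*(q + 2)*(q)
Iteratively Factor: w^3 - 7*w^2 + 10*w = (w)*(w^2 - 7*w + 10) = w*(w - 2)*(w - 5)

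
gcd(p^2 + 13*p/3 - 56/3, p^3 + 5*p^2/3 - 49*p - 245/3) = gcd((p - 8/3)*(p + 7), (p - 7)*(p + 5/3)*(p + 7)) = p + 7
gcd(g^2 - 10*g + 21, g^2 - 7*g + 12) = g - 3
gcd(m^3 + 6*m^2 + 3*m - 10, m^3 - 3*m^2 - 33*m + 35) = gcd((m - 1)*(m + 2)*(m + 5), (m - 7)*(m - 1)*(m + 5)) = m^2 + 4*m - 5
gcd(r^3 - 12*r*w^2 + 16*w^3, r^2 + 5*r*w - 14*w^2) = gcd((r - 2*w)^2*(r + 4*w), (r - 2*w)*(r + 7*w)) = r - 2*w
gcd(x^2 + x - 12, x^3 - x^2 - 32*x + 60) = 1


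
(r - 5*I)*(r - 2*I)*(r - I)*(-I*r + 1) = -I*r^4 - 7*r^3 + 9*I*r^2 - 7*r + 10*I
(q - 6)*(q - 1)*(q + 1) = q^3 - 6*q^2 - q + 6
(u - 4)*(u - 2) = u^2 - 6*u + 8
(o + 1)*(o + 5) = o^2 + 6*o + 5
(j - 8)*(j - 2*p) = j^2 - 2*j*p - 8*j + 16*p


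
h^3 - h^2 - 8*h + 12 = (h - 2)^2*(h + 3)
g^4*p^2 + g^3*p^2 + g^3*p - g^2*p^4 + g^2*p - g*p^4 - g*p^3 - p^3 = (g - p)*(g + p)*(g*p + 1)*(g*p + p)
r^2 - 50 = (r - 5*sqrt(2))*(r + 5*sqrt(2))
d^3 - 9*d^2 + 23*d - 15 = (d - 5)*(d - 3)*(d - 1)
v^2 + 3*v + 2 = (v + 1)*(v + 2)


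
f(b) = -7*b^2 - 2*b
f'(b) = -14*b - 2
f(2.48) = -48.01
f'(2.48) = -36.72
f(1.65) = -22.36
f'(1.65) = -25.10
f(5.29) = -206.47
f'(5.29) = -76.06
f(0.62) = -3.93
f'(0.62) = -10.68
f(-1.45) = -11.82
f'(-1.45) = 18.30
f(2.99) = -68.56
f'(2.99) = -43.86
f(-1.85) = -20.26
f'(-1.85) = 23.90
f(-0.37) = -0.22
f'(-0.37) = 3.18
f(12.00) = -1032.00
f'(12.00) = -170.00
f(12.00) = -1032.00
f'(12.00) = -170.00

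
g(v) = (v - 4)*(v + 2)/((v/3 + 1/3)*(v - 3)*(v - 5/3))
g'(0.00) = -0.88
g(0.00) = -4.80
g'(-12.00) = -0.01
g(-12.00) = -0.21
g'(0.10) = -1.44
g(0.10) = -4.92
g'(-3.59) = 0.01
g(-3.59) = -0.40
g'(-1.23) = 25.88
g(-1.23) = 4.29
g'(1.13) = -23.95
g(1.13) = -12.61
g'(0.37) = -3.14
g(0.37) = -5.52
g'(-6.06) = -0.03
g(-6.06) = -0.35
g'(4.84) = 0.16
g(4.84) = 0.51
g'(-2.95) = 0.11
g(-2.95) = -0.37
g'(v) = (v - 4)/((v/3 + 1/3)*(v - 3)*(v - 5/3)) - (v - 4)*(v + 2)/((v/3 + 1/3)*(v - 3)*(v - 5/3)^2) - (v - 4)*(v + 2)/((v/3 + 1/3)*(v - 3)^2*(v - 5/3)) + (v + 2)/((v/3 + 1/3)*(v - 3)*(v - 5/3)) - (v - 4)*(v + 2)/(3*(v/3 + 1/3)^2*(v - 3)*(v - 5/3))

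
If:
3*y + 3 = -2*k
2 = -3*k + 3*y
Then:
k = -1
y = -1/3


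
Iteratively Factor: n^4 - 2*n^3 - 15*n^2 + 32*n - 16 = (n + 4)*(n^3 - 6*n^2 + 9*n - 4) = (n - 1)*(n + 4)*(n^2 - 5*n + 4) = (n - 4)*(n - 1)*(n + 4)*(n - 1)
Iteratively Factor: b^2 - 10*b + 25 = (b - 5)*(b - 5)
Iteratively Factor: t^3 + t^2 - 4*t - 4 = (t + 2)*(t^2 - t - 2) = (t - 2)*(t + 2)*(t + 1)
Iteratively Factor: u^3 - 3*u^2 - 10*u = (u)*(u^2 - 3*u - 10) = u*(u + 2)*(u - 5)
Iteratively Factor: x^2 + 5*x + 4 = (x + 1)*(x + 4)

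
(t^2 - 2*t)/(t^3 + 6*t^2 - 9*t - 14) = t/(t^2 + 8*t + 7)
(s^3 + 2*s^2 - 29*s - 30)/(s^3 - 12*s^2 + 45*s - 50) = (s^2 + 7*s + 6)/(s^2 - 7*s + 10)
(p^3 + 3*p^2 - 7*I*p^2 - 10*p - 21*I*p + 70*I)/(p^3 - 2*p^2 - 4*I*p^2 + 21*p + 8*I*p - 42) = (p + 5)/(p + 3*I)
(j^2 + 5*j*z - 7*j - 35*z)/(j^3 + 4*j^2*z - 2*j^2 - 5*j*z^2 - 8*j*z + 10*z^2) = (7 - j)/(-j^2 + j*z + 2*j - 2*z)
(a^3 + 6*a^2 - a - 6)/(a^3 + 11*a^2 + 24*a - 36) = (a + 1)/(a + 6)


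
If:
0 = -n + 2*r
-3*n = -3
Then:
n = 1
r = 1/2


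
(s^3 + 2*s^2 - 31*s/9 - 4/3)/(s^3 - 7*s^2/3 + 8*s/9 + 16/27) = 3*(s + 3)/(3*s - 4)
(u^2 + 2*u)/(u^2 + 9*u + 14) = u/(u + 7)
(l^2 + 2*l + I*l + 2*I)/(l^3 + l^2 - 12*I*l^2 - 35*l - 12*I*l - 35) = (l^2 + l*(2 + I) + 2*I)/(l^3 + l^2*(1 - 12*I) - l*(35 + 12*I) - 35)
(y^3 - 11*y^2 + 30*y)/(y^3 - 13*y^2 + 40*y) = (y - 6)/(y - 8)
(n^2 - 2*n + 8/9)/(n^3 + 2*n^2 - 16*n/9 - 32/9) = (3*n - 2)/(3*n^2 + 10*n + 8)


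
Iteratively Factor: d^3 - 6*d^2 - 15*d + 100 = (d + 4)*(d^2 - 10*d + 25) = (d - 5)*(d + 4)*(d - 5)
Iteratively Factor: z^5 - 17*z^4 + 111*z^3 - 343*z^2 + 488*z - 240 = (z - 1)*(z^4 - 16*z^3 + 95*z^2 - 248*z + 240) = (z - 3)*(z - 1)*(z^3 - 13*z^2 + 56*z - 80) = (z - 4)*(z - 3)*(z - 1)*(z^2 - 9*z + 20) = (z - 4)^2*(z - 3)*(z - 1)*(z - 5)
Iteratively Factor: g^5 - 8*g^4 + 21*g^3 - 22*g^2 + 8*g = (g - 4)*(g^4 - 4*g^3 + 5*g^2 - 2*g) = (g - 4)*(g - 2)*(g^3 - 2*g^2 + g) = g*(g - 4)*(g - 2)*(g^2 - 2*g + 1) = g*(g - 4)*(g - 2)*(g - 1)*(g - 1)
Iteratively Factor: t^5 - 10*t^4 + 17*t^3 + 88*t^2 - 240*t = (t - 4)*(t^4 - 6*t^3 - 7*t^2 + 60*t) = (t - 4)*(t + 3)*(t^3 - 9*t^2 + 20*t) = (t - 5)*(t - 4)*(t + 3)*(t^2 - 4*t) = (t - 5)*(t - 4)^2*(t + 3)*(t)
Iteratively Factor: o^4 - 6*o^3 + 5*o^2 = (o - 5)*(o^3 - o^2) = o*(o - 5)*(o^2 - o) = o^2*(o - 5)*(o - 1)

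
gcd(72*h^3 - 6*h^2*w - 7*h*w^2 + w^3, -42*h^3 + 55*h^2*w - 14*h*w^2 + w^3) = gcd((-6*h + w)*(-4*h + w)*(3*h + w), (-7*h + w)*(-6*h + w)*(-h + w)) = -6*h + w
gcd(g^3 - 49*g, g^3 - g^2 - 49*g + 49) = g^2 - 49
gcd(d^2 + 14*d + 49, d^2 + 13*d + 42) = d + 7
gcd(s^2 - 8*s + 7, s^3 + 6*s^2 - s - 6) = s - 1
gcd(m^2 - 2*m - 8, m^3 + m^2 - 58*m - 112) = m + 2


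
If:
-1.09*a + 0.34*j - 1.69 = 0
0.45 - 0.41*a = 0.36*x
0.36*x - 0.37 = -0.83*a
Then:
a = -0.19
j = 4.36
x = 1.47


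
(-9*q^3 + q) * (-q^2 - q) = 9*q^5 + 9*q^4 - q^3 - q^2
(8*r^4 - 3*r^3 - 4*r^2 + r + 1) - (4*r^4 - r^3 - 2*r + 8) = 4*r^4 - 2*r^3 - 4*r^2 + 3*r - 7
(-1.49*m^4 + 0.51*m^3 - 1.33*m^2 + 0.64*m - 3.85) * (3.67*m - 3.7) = -5.4683*m^5 + 7.3847*m^4 - 6.7681*m^3 + 7.2698*m^2 - 16.4975*m + 14.245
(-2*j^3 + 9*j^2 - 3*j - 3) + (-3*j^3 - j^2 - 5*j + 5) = -5*j^3 + 8*j^2 - 8*j + 2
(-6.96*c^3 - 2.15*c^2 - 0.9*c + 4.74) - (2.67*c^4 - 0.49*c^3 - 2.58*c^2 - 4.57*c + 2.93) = -2.67*c^4 - 6.47*c^3 + 0.43*c^2 + 3.67*c + 1.81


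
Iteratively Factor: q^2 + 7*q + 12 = (q + 4)*(q + 3)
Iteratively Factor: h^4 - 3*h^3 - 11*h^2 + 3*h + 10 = (h - 1)*(h^3 - 2*h^2 - 13*h - 10) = (h - 5)*(h - 1)*(h^2 + 3*h + 2) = (h - 5)*(h - 1)*(h + 2)*(h + 1)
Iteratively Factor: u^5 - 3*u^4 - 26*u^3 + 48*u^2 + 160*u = (u)*(u^4 - 3*u^3 - 26*u^2 + 48*u + 160) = u*(u - 5)*(u^3 + 2*u^2 - 16*u - 32) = u*(u - 5)*(u + 2)*(u^2 - 16) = u*(u - 5)*(u - 4)*(u + 2)*(u + 4)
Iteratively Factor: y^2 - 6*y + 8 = (y - 4)*(y - 2)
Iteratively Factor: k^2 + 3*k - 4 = (k + 4)*(k - 1)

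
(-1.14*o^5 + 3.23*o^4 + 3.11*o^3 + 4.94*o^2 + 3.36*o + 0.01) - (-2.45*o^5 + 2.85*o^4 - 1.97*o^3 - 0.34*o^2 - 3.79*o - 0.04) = 1.31*o^5 + 0.38*o^4 + 5.08*o^3 + 5.28*o^2 + 7.15*o + 0.05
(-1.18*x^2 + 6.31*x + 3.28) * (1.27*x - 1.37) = -1.4986*x^3 + 9.6303*x^2 - 4.4791*x - 4.4936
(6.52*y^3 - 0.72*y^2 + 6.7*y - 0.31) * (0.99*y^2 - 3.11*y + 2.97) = 6.4548*y^5 - 20.99*y^4 + 28.2366*y^3 - 23.2823*y^2 + 20.8631*y - 0.9207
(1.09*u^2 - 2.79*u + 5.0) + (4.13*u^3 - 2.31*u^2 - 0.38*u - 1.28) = 4.13*u^3 - 1.22*u^2 - 3.17*u + 3.72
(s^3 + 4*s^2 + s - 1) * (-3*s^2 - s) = -3*s^5 - 13*s^4 - 7*s^3 + 2*s^2 + s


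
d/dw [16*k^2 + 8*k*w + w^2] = 8*k + 2*w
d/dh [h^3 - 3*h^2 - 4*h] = 3*h^2 - 6*h - 4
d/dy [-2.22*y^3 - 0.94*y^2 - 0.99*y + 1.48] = -6.66*y^2 - 1.88*y - 0.99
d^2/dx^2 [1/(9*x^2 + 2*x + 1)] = 2*(-81*x^2 - 18*x + 4*(9*x + 1)^2 - 9)/(9*x^2 + 2*x + 1)^3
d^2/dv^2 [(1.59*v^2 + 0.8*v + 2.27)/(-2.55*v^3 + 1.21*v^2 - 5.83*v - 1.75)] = (-20.67795*v^6 - 31.212*v^5 - 20.4912899999999*v^4 + 210.411776*v^3 - 199.783722*v^2 + 146.694816*v - 157.337806)/(16.581375*v^9 - 23.604075*v^8 + 124.92909*v^7 - 75.564226*v^6 + 253.224444*v^5 + 40.405068*v^4 + 147.513262*v^3 + 167.32485*v^2 + 53.563125*v + 5.359375)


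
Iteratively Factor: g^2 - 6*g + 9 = (g - 3)*(g - 3)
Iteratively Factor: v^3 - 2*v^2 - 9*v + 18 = (v - 3)*(v^2 + v - 6) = (v - 3)*(v - 2)*(v + 3)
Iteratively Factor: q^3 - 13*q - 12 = (q + 3)*(q^2 - 3*q - 4) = (q + 1)*(q + 3)*(q - 4)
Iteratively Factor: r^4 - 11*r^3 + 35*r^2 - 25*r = (r)*(r^3 - 11*r^2 + 35*r - 25) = r*(r - 1)*(r^2 - 10*r + 25) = r*(r - 5)*(r - 1)*(r - 5)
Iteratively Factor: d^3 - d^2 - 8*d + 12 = (d - 2)*(d^2 + d - 6) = (d - 2)*(d + 3)*(d - 2)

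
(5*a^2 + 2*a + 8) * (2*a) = 10*a^3 + 4*a^2 + 16*a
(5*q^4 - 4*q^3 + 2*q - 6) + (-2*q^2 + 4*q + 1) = 5*q^4 - 4*q^3 - 2*q^2 + 6*q - 5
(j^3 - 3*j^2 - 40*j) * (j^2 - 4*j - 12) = j^5 - 7*j^4 - 40*j^3 + 196*j^2 + 480*j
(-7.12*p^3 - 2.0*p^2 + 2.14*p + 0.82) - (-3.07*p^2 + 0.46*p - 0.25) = -7.12*p^3 + 1.07*p^2 + 1.68*p + 1.07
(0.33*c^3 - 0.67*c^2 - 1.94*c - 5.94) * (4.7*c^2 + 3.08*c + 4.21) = 1.551*c^5 - 2.1326*c^4 - 9.7923*c^3 - 36.7139*c^2 - 26.4626*c - 25.0074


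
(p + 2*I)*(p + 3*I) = p^2 + 5*I*p - 6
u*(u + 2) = u^2 + 2*u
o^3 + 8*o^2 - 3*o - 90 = (o - 3)*(o + 5)*(o + 6)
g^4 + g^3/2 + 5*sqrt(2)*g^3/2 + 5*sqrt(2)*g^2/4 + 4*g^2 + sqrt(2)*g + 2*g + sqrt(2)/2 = (g + 1/2)*(g + sqrt(2)/2)*(g + sqrt(2))^2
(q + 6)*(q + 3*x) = q^2 + 3*q*x + 6*q + 18*x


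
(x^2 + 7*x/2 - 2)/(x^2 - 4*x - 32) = (x - 1/2)/(x - 8)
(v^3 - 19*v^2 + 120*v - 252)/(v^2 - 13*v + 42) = v - 6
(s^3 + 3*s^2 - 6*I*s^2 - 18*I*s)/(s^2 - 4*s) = (s^2 + s*(3 - 6*I) - 18*I)/(s - 4)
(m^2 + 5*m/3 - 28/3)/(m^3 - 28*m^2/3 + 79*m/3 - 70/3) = (m + 4)/(m^2 - 7*m + 10)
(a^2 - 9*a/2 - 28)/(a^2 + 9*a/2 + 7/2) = (a - 8)/(a + 1)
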